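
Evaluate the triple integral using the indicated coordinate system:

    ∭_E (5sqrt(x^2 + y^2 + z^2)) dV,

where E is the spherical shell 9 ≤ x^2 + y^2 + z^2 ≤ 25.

In spherical coordinates, x = ρ sin(φ) cos(θ), y = ρ sin(φ) sin(θ), z = ρ cos(φ), and dV = ρ^2 sin(φ) dρ dφ dθ.

The integrand becomes 5ρ, so

    ∭_E (5sqrt(x^2 + y^2 + z^2)) dV = ∫_{0}^{2π} ∫_{0}^{π} ∫_{3}^{5} (5ρ) · ρ^2 sin(φ) dρ dφ dθ.

Inner (ρ): 680sin(φ).
Middle (φ): 1360.
Outer (θ): 2720π.

Therefore the triple integral equals 2720π.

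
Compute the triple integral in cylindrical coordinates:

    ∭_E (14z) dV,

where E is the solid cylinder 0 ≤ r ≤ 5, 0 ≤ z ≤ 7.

In cylindrical coordinates, x = r cos(θ), y = r sin(θ), z = z, and dV = r dr dθ dz.

The integrand becomes 14z, so

    ∭_E (14z) dV = ∫_{0}^{2π} ∫_{0}^{5} ∫_{0}^{7} (14z) · r dz dr dθ.

Inner (z): 343r.
Middle (r from 0 to 5): 8575/2.
Outer (θ): 8575π.

Therefore the triple integral equals 8575π.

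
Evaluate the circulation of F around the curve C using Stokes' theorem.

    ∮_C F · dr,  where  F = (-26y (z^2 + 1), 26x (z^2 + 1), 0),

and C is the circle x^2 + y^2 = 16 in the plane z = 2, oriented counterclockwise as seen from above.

Let S be the flat disk x^2 + y^2 ≤ 16 in the plane z = 2, with upward unit normal n̂ = ẑ. By Stokes' theorem,

    ∮_C F · dr = ∬_S (∇ × F) · n̂ dS = ∬_D (curl F)_z dA,

where D is the disk x^2 + y^2 ≤ 16.

Compute the curl of F = (-26y (z^2 + 1), 26x (z^2 + 1), 0):
    (∇ × F)_x = ∂F_z/∂y - ∂F_y/∂z = -52x z,
    (∇ × F)_y = ∂F_x/∂z - ∂F_z/∂x = -52y z,
    (∇ × F)_z = ∂F_y/∂x - ∂F_x/∂y = 52z^2 + 52.

On z = 2, (curl F)_z = 260.

Convert to polar (x = r cos θ, y = r sin θ, dA = r dr dθ); the integrand becomes 260, so

    ∬_D (curl F)_z dA = ∫_0^{2π} ∫_0^{4} (260) · r dr dθ.

Inner (r from 0 to 4): 2080.
Outer (θ from 0 to 2π): 4160π.

Therefore ∮_C F · dr = 4160π.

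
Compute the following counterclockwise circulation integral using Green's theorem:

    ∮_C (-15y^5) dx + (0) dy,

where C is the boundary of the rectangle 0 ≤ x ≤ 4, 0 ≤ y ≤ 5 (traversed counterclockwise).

Green's theorem converts the closed line integral into a double integral over the enclosed region D:

    ∮_C P dx + Q dy = ∬_D (∂Q/∂x - ∂P/∂y) dA.

Here P = -15y^5, Q = 0, so

    ∂Q/∂x = 0,    ∂P/∂y = -75y^4,
    ∂Q/∂x - ∂P/∂y = 75y^4.

D is the region 0 ≤ x ≤ 4, 0 ≤ y ≤ 5. Evaluating the double integral:

    ∬_D (75y^4) dA = ∫_0^{4} ∫_0^{5} (75y^4) dy dx.

Inner (y from 0 to 5): 46875.
Outer (x from 0 to 4): 187500.

Therefore ∮_C P dx + Q dy = 187500.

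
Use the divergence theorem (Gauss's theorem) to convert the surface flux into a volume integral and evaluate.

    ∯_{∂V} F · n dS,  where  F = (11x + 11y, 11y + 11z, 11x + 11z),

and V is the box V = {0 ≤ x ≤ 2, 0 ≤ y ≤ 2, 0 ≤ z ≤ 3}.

By the divergence theorem,

    ∯_{∂V} F · n dS = ∭_V (∇ · F) dV.

Compute the divergence:
    ∇ · F = ∂F_x/∂x + ∂F_y/∂y + ∂F_z/∂z = 11 + 11 + 11 = 33.

V is a rectangular box, so dV = dx dy dz with 0 ≤ x ≤ 2, 0 ≤ y ≤ 2, 0 ≤ z ≤ 3.

Integrate (33) over V as an iterated integral:

    ∭_V (∇·F) dV = ∫_0^{2} ∫_0^{2} ∫_0^{3} (33) dz dy dx.

Inner (z from 0 to 3): 99.
Middle (y from 0 to 2): 198.
Outer (x from 0 to 2): 396.

Therefore ∯_{∂V} F · n dS = 396.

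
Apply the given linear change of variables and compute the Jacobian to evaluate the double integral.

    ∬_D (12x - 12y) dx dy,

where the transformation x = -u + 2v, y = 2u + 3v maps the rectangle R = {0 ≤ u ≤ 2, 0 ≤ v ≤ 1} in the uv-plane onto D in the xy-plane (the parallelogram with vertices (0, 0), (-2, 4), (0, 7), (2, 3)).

Compute the Jacobian determinant of (x, y) with respect to (u, v):

    ∂(x,y)/∂(u,v) = | -1  2 | = (-1)(3) - (2)(2) = -7.
                   | 2  3 |

Its absolute value is |J| = 7 (the area scaling factor).

Substituting x = -u + 2v, y = 2u + 3v into the integrand,

    12x - 12y → -36u - 12v,

so the integral becomes

    ∬_R (-36u - 12v) · |J| du dv = ∫_0^2 ∫_0^1 (-252u - 84v) dv du.

Inner (v): -252u - 42.
Outer (u): -588.

Therefore ∬_D (12x - 12y) dx dy = -588.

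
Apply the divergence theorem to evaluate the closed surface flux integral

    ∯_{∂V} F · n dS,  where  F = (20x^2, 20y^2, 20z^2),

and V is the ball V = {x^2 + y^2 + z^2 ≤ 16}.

By the divergence theorem,

    ∯_{∂V} F · n dS = ∭_V (∇ · F) dV.

Compute the divergence:
    ∇ · F = ∂F_x/∂x + ∂F_y/∂y + ∂F_z/∂z = 40x + 40y + 40z.

In spherical coordinates, x = ρ sin(φ) cos(θ), y = ρ sin(φ) sin(θ), z = ρ cos(φ), dV = ρ^2 sin(φ) dρ dφ dθ, with 0 ≤ ρ ≤ 4, 0 ≤ φ ≤ π, 0 ≤ θ ≤ 2π.

The integrand, after substitution and multiplying by the volume element, becomes (40ρ (sqrt(2)sin(φ)sin(θ + π/4) + cos(φ))) · ρ^2 sin(φ), so

    ∭_V (∇·F) dV = ∫_0^{2π} ∫_0^{π} ∫_0^{4} (40ρ (sqrt(2)sin(φ)sin(θ + π/4) + cos(φ))) · ρ^2 sin(φ) dρ dφ dθ.

Inner (ρ from 0 to 4): 2560(sqrt(2)sin(φ)sin(θ + π/4) + cos(φ))sin(φ).
Middle (φ from 0 to π): 1280sqrt(2)π sin(θ + π/4).
Outer (θ from 0 to 2π): 0.

Therefore ∯_{∂V} F · n dS = 0.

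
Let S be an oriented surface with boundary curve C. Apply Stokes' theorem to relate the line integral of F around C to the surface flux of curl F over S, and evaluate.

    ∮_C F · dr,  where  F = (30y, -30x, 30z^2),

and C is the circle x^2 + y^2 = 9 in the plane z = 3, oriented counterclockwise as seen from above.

Let S be the flat disk x^2 + y^2 ≤ 9 in the plane z = 3, with upward unit normal n̂ = ẑ. By Stokes' theorem,

    ∮_C F · dr = ∬_S (∇ × F) · n̂ dS = ∬_D (curl F)_z dA,

where D is the disk x^2 + y^2 ≤ 9.

Compute the curl of F = (30y, -30x, 30z^2):
    (∇ × F)_x = ∂F_z/∂y - ∂F_y/∂z = 0,
    (∇ × F)_y = ∂F_x/∂z - ∂F_z/∂x = 0,
    (∇ × F)_z = ∂F_y/∂x - ∂F_x/∂y = -60.

On z = 3, (curl F)_z = -60.

Convert to polar (x = r cos θ, y = r sin θ, dA = r dr dθ); the integrand becomes -60, so

    ∬_D (curl F)_z dA = ∫_0^{2π} ∫_0^{3} (-60) · r dr dθ.

Inner (r from 0 to 3): -270.
Outer (θ from 0 to 2π): -540π.

Therefore ∮_C F · dr = -540π.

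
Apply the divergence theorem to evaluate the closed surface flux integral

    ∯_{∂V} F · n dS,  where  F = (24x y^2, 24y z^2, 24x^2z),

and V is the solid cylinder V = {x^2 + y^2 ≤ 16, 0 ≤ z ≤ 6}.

By the divergence theorem,

    ∯_{∂V} F · n dS = ∭_V (∇ · F) dV.

Compute the divergence:
    ∇ · F = ∂F_x/∂x + ∂F_y/∂y + ∂F_z/∂z = 24y^2 + 24z^2 + 24x^2 = 24x^2 + 24y^2 + 24z^2.

In cylindrical coordinates, x = r cos(θ), y = r sin(θ), z = z, dV = r dr dθ dz, with 0 ≤ r ≤ 4, 0 ≤ θ ≤ 2π, 0 ≤ z ≤ 6.

The integrand, after substitution and multiplying by the volume element, becomes (24r^2 + 24z^2) · r, so

    ∭_V (∇·F) dV = ∫_0^{2π} ∫_0^{4} ∫_0^{6} (24r^2 + 24z^2) · r dz dr dθ.

Inner (z from 0 to 6): 144r (r^2 + 12).
Middle (r from 0 to 4): 23040.
Outer (θ from 0 to 2π): 46080π.

Therefore ∯_{∂V} F · n dS = 46080π.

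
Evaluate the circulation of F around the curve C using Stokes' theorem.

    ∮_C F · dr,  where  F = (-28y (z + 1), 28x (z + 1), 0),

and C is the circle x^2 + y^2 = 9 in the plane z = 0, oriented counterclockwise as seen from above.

Let S be the flat disk x^2 + y^2 ≤ 9 in the plane z = 0, with upward unit normal n̂ = ẑ. By Stokes' theorem,

    ∮_C F · dr = ∬_S (∇ × F) · n̂ dS = ∬_D (curl F)_z dA,

where D is the disk x^2 + y^2 ≤ 9.

Compute the curl of F = (-28y (z + 1), 28x (z + 1), 0):
    (∇ × F)_x = ∂F_z/∂y - ∂F_y/∂z = -28x,
    (∇ × F)_y = ∂F_x/∂z - ∂F_z/∂x = -28y,
    (∇ × F)_z = ∂F_y/∂x - ∂F_x/∂y = 56z + 56.

On z = 0, (curl F)_z = 56.

Convert to polar (x = r cos θ, y = r sin θ, dA = r dr dθ); the integrand becomes 56, so

    ∬_D (curl F)_z dA = ∫_0^{2π} ∫_0^{3} (56) · r dr dθ.

Inner (r from 0 to 3): 252.
Outer (θ from 0 to 2π): 504π.

Therefore ∮_C F · dr = 504π.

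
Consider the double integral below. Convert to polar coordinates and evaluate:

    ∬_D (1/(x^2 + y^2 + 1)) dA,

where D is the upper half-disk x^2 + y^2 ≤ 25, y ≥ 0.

The region D is 0 ≤ r ≤ 5, 0 ≤ θ ≤ π in polar coordinates, where x = r cos(θ), y = r sin(θ), and dA = r dr dθ.

Under the substitution, the integrand becomes 1/(r^2 + 1), so

    ∬_D (1/(x^2 + y^2 + 1)) dA = ∫_{0}^{π} ∫_{0}^{5} (1/(r^2 + 1)) · r dr dθ.

Inner integral (in r): ∫_{0}^{5} (1/(r^2 + 1)) · r dr = log(26)/2.

Outer integral (in θ): ∫_{0}^{π} (log(26)/2) dθ = π log(26)/2.

Therefore ∬_D (1/(x^2 + y^2 + 1)) dA = π log(26)/2.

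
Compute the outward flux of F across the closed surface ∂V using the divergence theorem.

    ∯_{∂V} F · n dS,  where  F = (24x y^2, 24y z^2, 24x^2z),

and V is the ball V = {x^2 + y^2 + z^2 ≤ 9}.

By the divergence theorem,

    ∯_{∂V} F · n dS = ∭_V (∇ · F) dV.

Compute the divergence:
    ∇ · F = ∂F_x/∂x + ∂F_y/∂y + ∂F_z/∂z = 24y^2 + 24z^2 + 24x^2 = 24x^2 + 24y^2 + 24z^2.

In spherical coordinates, x = ρ sin(φ) cos(θ), y = ρ sin(φ) sin(θ), z = ρ cos(φ), dV = ρ^2 sin(φ) dρ dφ dθ, with 0 ≤ ρ ≤ 3, 0 ≤ φ ≤ π, 0 ≤ θ ≤ 2π.

The integrand, after substitution and multiplying by the volume element, becomes (24ρ^2) · ρ^2 sin(φ), so

    ∭_V (∇·F) dV = ∫_0^{2π} ∫_0^{π} ∫_0^{3} (24ρ^2) · ρ^2 sin(φ) dρ dφ dθ.

Inner (ρ from 0 to 3): 5832sin(φ)/5.
Middle (φ from 0 to π): 11664/5.
Outer (θ from 0 to 2π): 23328π/5.

Therefore ∯_{∂V} F · n dS = 23328π/5.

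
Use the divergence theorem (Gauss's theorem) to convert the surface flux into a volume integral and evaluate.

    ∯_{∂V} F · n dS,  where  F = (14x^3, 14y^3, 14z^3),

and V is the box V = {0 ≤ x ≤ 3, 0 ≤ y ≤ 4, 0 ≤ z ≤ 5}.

By the divergence theorem,

    ∯_{∂V} F · n dS = ∭_V (∇ · F) dV.

Compute the divergence:
    ∇ · F = ∂F_x/∂x + ∂F_y/∂y + ∂F_z/∂z = 42x^2 + 42y^2 + 42z^2.

V is a rectangular box, so dV = dx dy dz with 0 ≤ x ≤ 3, 0 ≤ y ≤ 4, 0 ≤ z ≤ 5.

Integrate (42x^2 + 42y^2 + 42z^2) over V as an iterated integral:

    ∭_V (∇·F) dV = ∫_0^{3} ∫_0^{4} ∫_0^{5} (42x^2 + 42y^2 + 42z^2) dz dy dx.

Inner (z from 0 to 5): 210x^2 + 210y^2 + 1750.
Middle (y from 0 to 4): 840x^2 + 11480.
Outer (x from 0 to 3): 42000.

Therefore ∯_{∂V} F · n dS = 42000.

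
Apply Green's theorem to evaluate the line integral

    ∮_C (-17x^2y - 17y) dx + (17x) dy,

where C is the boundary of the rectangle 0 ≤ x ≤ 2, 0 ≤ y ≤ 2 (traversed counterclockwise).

Green's theorem converts the closed line integral into a double integral over the enclosed region D:

    ∮_C P dx + Q dy = ∬_D (∂Q/∂x - ∂P/∂y) dA.

Here P = -17x^2y - 17y, Q = 17x, so

    ∂Q/∂x = 17,    ∂P/∂y = -17x^2 - 17,
    ∂Q/∂x - ∂P/∂y = 17x^2 + 34.

D is the region 0 ≤ x ≤ 2, 0 ≤ y ≤ 2. Evaluating the double integral:

    ∬_D (17x^2 + 34) dA = ∫_0^{2} ∫_0^{2} (17x^2 + 34) dy dx.

Inner (y from 0 to 2): 34x^2 + 68.
Outer (x from 0 to 2): 680/3.

Therefore ∮_C P dx + Q dy = 680/3.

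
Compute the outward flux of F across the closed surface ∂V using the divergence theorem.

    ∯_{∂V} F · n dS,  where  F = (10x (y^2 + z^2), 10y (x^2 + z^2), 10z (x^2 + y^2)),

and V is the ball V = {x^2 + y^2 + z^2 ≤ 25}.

By the divergence theorem,

    ∯_{∂V} F · n dS = ∭_V (∇ · F) dV.

Compute the divergence:
    ∇ · F = ∂F_x/∂x + ∂F_y/∂y + ∂F_z/∂z = 10y^2 + 10z^2 + 10x^2 + 10z^2 + 10x^2 + 10y^2 = 20x^2 + 20y^2 + 20z^2.

In spherical coordinates, x = ρ sin(φ) cos(θ), y = ρ sin(φ) sin(θ), z = ρ cos(φ), dV = ρ^2 sin(φ) dρ dφ dθ, with 0 ≤ ρ ≤ 5, 0 ≤ φ ≤ π, 0 ≤ θ ≤ 2π.

The integrand, after substitution and multiplying by the volume element, becomes (20ρ^2) · ρ^2 sin(φ), so

    ∭_V (∇·F) dV = ∫_0^{2π} ∫_0^{π} ∫_0^{5} (20ρ^2) · ρ^2 sin(φ) dρ dφ dθ.

Inner (ρ from 0 to 5): 12500sin(φ).
Middle (φ from 0 to π): 25000.
Outer (θ from 0 to 2π): 50000π.

Therefore ∯_{∂V} F · n dS = 50000π.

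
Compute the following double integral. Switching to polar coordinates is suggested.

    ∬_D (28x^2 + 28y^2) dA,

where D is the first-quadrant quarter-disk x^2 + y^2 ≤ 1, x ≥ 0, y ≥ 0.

The region D is 0 ≤ r ≤ 1, 0 ≤ θ ≤ π/2 in polar coordinates, where x = r cos(θ), y = r sin(θ), and dA = r dr dθ.

Under the substitution, the integrand becomes 28r^2, so

    ∬_D (28x^2 + 28y^2) dA = ∫_{0}^{π/2} ∫_{0}^{1} (28r^2) · r dr dθ.

Inner integral (in r): ∫_{0}^{1} (28r^2) · r dr = 7.

Outer integral (in θ): ∫_{0}^{π/2} (7) dθ = 7π/2.

Therefore ∬_D (28x^2 + 28y^2) dA = 7π/2.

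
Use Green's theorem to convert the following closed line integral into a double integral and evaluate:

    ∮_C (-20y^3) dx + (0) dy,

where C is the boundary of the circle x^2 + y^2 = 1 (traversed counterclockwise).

Green's theorem converts the closed line integral into a double integral over the enclosed region D:

    ∮_C P dx + Q dy = ∬_D (∂Q/∂x - ∂P/∂y) dA.

Here P = -20y^3, Q = 0, so

    ∂Q/∂x = 0,    ∂P/∂y = -60y^2,
    ∂Q/∂x - ∂P/∂y = 60y^2.

D is the region x^2 + y^2 ≤ 1. Evaluating the double integral:

In polar coordinates (x = r cos θ, y = r sin θ, dA = r dr dθ) the integrand becomes 60r^2sin(θ)^2, so

    ∬_D (60y^2) dA = ∫_0^{2π} ∫_0^{1} (60r^2sin(θ)^2) · r dr dθ.

Inner (r from 0 to 1): 15sin(θ)^2.
Outer (θ from 0 to 2π): 15π.

Therefore ∮_C P dx + Q dy = 15π.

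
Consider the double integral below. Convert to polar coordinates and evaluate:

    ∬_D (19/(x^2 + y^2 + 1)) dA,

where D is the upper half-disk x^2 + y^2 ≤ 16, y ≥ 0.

The region D is 0 ≤ r ≤ 4, 0 ≤ θ ≤ π in polar coordinates, where x = r cos(θ), y = r sin(θ), and dA = r dr dθ.

Under the substitution, the integrand becomes 19/(r^2 + 1), so

    ∬_D (19/(x^2 + y^2 + 1)) dA = ∫_{0}^{π} ∫_{0}^{4} (19/(r^2 + 1)) · r dr dθ.

Inner integral (in r): ∫_{0}^{4} (19/(r^2 + 1)) · r dr = 19log(17)/2.

Outer integral (in θ): ∫_{0}^{π} (19log(17)/2) dθ = 19π log(17)/2.

Therefore ∬_D (19/(x^2 + y^2 + 1)) dA = 19π log(17)/2.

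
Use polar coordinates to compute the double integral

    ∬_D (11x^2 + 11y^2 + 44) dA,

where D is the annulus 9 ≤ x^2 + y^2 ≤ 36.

The region D is 3 ≤ r ≤ 6, 0 ≤ θ ≤ 2π in polar coordinates, where x = r cos(θ), y = r sin(θ), and dA = r dr dθ.

Under the substitution, the integrand becomes 11r^2 + 44, so

    ∬_D (11x^2 + 11y^2 + 44) dA = ∫_{0}^{2π} ∫_{3}^{6} (11r^2 + 44) · r dr dθ.

Inner integral (in r): ∫_{3}^{6} (11r^2 + 44) · r dr = 15741/4.

Outer integral (in θ): ∫_{0}^{2π} (15741/4) dθ = 15741π/2.

Therefore ∬_D (11x^2 + 11y^2 + 44) dA = 15741π/2.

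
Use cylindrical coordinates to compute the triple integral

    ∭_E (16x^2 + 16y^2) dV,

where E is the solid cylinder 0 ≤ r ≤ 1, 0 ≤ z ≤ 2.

In cylindrical coordinates, x = r cos(θ), y = r sin(θ), z = z, and dV = r dr dθ dz.

The integrand becomes 16r^2, so

    ∭_E (16x^2 + 16y^2) dV = ∫_{0}^{2π} ∫_{0}^{1} ∫_{0}^{2} (16r^2) · r dz dr dθ.

Inner (z): 32r^3.
Middle (r from 0 to 1): 8.
Outer (θ): 16π.

Therefore the triple integral equals 16π.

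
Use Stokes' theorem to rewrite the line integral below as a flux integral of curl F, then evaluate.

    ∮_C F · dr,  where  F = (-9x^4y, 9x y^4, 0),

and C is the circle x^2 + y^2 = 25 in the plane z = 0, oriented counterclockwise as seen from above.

Let S be the flat disk x^2 + y^2 ≤ 25 in the plane z = 0, with upward unit normal n̂ = ẑ. By Stokes' theorem,

    ∮_C F · dr = ∬_S (∇ × F) · n̂ dS = ∬_D (curl F)_z dA,

where D is the disk x^2 + y^2 ≤ 25.

Compute the curl of F = (-9x^4y, 9x y^4, 0):
    (∇ × F)_x = ∂F_z/∂y - ∂F_y/∂z = 0,
    (∇ × F)_y = ∂F_x/∂z - ∂F_z/∂x = 0,
    (∇ × F)_z = ∂F_y/∂x - ∂F_x/∂y = 9x^4 + 9y^4.

On z = 0, (curl F)_z = 9x^4 + 9y^4.

Convert to polar (x = r cos θ, y = r sin θ, dA = r dr dθ); the integrand becomes 9r^4(sin(θ)^4 + cos(θ)^4), so

    ∬_D (curl F)_z dA = ∫_0^{2π} ∫_0^{5} (9r^4(sin(θ)^4 + cos(θ)^4)) · r dr dθ.

Inner (r from 0 to 5): 46875sin(θ)^4/2 + 46875cos(θ)^4/2.
Outer (θ from 0 to 2π): 140625π/4.

Therefore ∮_C F · dr = 140625π/4.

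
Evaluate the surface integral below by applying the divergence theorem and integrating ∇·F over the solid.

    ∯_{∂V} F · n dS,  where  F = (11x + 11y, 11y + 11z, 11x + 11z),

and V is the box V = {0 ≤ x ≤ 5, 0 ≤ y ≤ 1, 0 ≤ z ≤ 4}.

By the divergence theorem,

    ∯_{∂V} F · n dS = ∭_V (∇ · F) dV.

Compute the divergence:
    ∇ · F = ∂F_x/∂x + ∂F_y/∂y + ∂F_z/∂z = 11 + 11 + 11 = 33.

V is a rectangular box, so dV = dx dy dz with 0 ≤ x ≤ 5, 0 ≤ y ≤ 1, 0 ≤ z ≤ 4.

Integrate (33) over V as an iterated integral:

    ∭_V (∇·F) dV = ∫_0^{5} ∫_0^{1} ∫_0^{4} (33) dz dy dx.

Inner (z from 0 to 4): 132.
Middle (y from 0 to 1): 132.
Outer (x from 0 to 5): 660.

Therefore ∯_{∂V} F · n dS = 660.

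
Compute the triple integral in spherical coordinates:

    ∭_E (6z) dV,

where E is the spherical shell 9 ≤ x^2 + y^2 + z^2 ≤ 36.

In spherical coordinates, x = ρ sin(φ) cos(θ), y = ρ sin(φ) sin(θ), z = ρ cos(φ), and dV = ρ^2 sin(φ) dρ dφ dθ.

The integrand becomes 6ρ cos(φ), so

    ∭_E (6z) dV = ∫_{0}^{2π} ∫_{0}^{π} ∫_{3}^{6} (6ρ cos(φ)) · ρ^2 sin(φ) dρ dφ dθ.

Inner (ρ): 3645sin(2φ)/4.
Middle (φ): 0.
Outer (θ): 0.

Therefore the triple integral equals 0.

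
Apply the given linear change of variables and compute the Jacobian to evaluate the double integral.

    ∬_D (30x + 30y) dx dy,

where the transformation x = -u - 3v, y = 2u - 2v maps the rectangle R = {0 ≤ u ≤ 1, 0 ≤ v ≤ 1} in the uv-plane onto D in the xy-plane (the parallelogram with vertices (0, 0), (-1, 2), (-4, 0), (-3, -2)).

Compute the Jacobian determinant of (x, y) with respect to (u, v):

    ∂(x,y)/∂(u,v) = | -1  -3 | = (-1)(-2) - (-3)(2) = 8.
                   | 2  -2 |

Its absolute value is |J| = 8 (the area scaling factor).

Substituting x = -u - 3v, y = 2u - 2v into the integrand,

    30x + 30y → 30u - 150v,

so the integral becomes

    ∬_R (30u - 150v) · |J| du dv = ∫_0^1 ∫_0^1 (240u - 1200v) dv du.

Inner (v): 240u - 600.
Outer (u): -480.

Therefore ∬_D (30x + 30y) dx dy = -480.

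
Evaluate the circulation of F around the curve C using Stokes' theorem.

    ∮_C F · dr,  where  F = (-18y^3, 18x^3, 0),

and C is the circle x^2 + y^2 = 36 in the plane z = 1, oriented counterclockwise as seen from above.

Let S be the flat disk x^2 + y^2 ≤ 36 in the plane z = 1, with upward unit normal n̂ = ẑ. By Stokes' theorem,

    ∮_C F · dr = ∬_S (∇ × F) · n̂ dS = ∬_D (curl F)_z dA,

where D is the disk x^2 + y^2 ≤ 36.

Compute the curl of F = (-18y^3, 18x^3, 0):
    (∇ × F)_x = ∂F_z/∂y - ∂F_y/∂z = 0,
    (∇ × F)_y = ∂F_x/∂z - ∂F_z/∂x = 0,
    (∇ × F)_z = ∂F_y/∂x - ∂F_x/∂y = 54x^2 + 54y^2.

On z = 1, (curl F)_z = 54x^2 + 54y^2.

Convert to polar (x = r cos θ, y = r sin θ, dA = r dr dθ); the integrand becomes 54r^2, so

    ∬_D (curl F)_z dA = ∫_0^{2π} ∫_0^{6} (54r^2) · r dr dθ.

Inner (r from 0 to 6): 17496.
Outer (θ from 0 to 2π): 34992π.

Therefore ∮_C F · dr = 34992π.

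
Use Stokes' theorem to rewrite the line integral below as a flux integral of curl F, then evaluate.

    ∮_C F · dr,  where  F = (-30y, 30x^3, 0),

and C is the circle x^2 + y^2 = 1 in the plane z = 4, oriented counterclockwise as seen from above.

Let S be the flat disk x^2 + y^2 ≤ 1 in the plane z = 4, with upward unit normal n̂ = ẑ. By Stokes' theorem,

    ∮_C F · dr = ∬_S (∇ × F) · n̂ dS = ∬_D (curl F)_z dA,

where D is the disk x^2 + y^2 ≤ 1.

Compute the curl of F = (-30y, 30x^3, 0):
    (∇ × F)_x = ∂F_z/∂y - ∂F_y/∂z = 0,
    (∇ × F)_y = ∂F_x/∂z - ∂F_z/∂x = 0,
    (∇ × F)_z = ∂F_y/∂x - ∂F_x/∂y = 90x^2 + 30.

On z = 4, (curl F)_z = 90x^2 + 30.

Convert to polar (x = r cos θ, y = r sin θ, dA = r dr dθ); the integrand becomes 90r^2cos(θ)^2 + 30, so

    ∬_D (curl F)_z dA = ∫_0^{2π} ∫_0^{1} (90r^2cos(θ)^2 + 30) · r dr dθ.

Inner (r from 0 to 1): 45cos(θ)^2/2 + 15.
Outer (θ from 0 to 2π): 105π/2.

Therefore ∮_C F · dr = 105π/2.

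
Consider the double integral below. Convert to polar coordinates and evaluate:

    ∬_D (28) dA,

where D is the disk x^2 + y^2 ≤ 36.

The region D is 0 ≤ r ≤ 6, 0 ≤ θ ≤ 2π in polar coordinates, where x = r cos(θ), y = r sin(θ), and dA = r dr dθ.

Under the substitution, the integrand becomes 28, so

    ∬_D (28) dA = ∫_{0}^{2π} ∫_{0}^{6} (28) · r dr dθ.

Inner integral (in r): ∫_{0}^{6} (28) · r dr = 504.

Outer integral (in θ): ∫_{0}^{2π} (504) dθ = 1008π.

Therefore ∬_D (28) dA = 1008π.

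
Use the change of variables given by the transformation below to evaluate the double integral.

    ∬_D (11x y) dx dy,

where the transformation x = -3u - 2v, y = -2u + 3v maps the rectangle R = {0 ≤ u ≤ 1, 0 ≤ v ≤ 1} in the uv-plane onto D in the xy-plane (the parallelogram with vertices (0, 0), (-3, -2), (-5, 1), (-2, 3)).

Compute the Jacobian determinant of (x, y) with respect to (u, v):

    ∂(x,y)/∂(u,v) = | -3  -2 | = (-3)(3) - (-2)(-2) = -13.
                   | -2  3 |

Its absolute value is |J| = 13 (the area scaling factor).

Substituting x = -3u - 2v, y = -2u + 3v into the integrand,

    11x y → 66u^2 - 55u v - 66v^2,

so the integral becomes

    ∬_R (66u^2 - 55u v - 66v^2) · |J| du dv = ∫_0^1 ∫_0^1 (858u^2 - 715u v - 858v^2) dv du.

Inner (v): 858u^2 - 715u/2 - 286.
Outer (u): -715/4.

Therefore ∬_D (11x y) dx dy = -715/4.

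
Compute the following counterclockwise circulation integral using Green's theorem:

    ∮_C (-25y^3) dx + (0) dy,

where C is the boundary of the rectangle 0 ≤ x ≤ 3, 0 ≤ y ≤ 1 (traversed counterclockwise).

Green's theorem converts the closed line integral into a double integral over the enclosed region D:

    ∮_C P dx + Q dy = ∬_D (∂Q/∂x - ∂P/∂y) dA.

Here P = -25y^3, Q = 0, so

    ∂Q/∂x = 0,    ∂P/∂y = -75y^2,
    ∂Q/∂x - ∂P/∂y = 75y^2.

D is the region 0 ≤ x ≤ 3, 0 ≤ y ≤ 1. Evaluating the double integral:

    ∬_D (75y^2) dA = ∫_0^{3} ∫_0^{1} (75y^2) dy dx.

Inner (y from 0 to 1): 25.
Outer (x from 0 to 3): 75.

Therefore ∮_C P dx + Q dy = 75.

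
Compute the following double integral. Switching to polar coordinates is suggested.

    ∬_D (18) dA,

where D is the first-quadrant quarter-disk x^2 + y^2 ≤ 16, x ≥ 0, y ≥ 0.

The region D is 0 ≤ r ≤ 4, 0 ≤ θ ≤ π/2 in polar coordinates, where x = r cos(θ), y = r sin(θ), and dA = r dr dθ.

Under the substitution, the integrand becomes 18, so

    ∬_D (18) dA = ∫_{0}^{π/2} ∫_{0}^{4} (18) · r dr dθ.

Inner integral (in r): ∫_{0}^{4} (18) · r dr = 144.

Outer integral (in θ): ∫_{0}^{π/2} (144) dθ = 72π.

Therefore ∬_D (18) dA = 72π.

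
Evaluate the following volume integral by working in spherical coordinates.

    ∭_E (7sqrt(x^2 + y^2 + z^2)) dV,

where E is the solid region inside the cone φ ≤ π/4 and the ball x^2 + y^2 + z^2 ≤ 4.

In spherical coordinates, x = ρ sin(φ) cos(θ), y = ρ sin(φ) sin(θ), z = ρ cos(φ), and dV = ρ^2 sin(φ) dρ dφ dθ.

The integrand becomes 7ρ, so

    ∭_E (7sqrt(x^2 + y^2 + z^2)) dV = ∫_{0}^{2π} ∫_{0}^{π/4} ∫_{0}^{2} (7ρ) · ρ^2 sin(φ) dρ dφ dθ.

Inner (ρ): 28sin(φ).
Middle (φ): 28 - 14sqrt(2).
Outer (θ): 28π (2 - sqrt(2)).

Therefore the triple integral equals 28π (2 - sqrt(2)).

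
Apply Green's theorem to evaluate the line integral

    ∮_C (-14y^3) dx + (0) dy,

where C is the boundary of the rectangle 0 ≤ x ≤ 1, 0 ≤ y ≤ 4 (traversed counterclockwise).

Green's theorem converts the closed line integral into a double integral over the enclosed region D:

    ∮_C P dx + Q dy = ∬_D (∂Q/∂x - ∂P/∂y) dA.

Here P = -14y^3, Q = 0, so

    ∂Q/∂x = 0,    ∂P/∂y = -42y^2,
    ∂Q/∂x - ∂P/∂y = 42y^2.

D is the region 0 ≤ x ≤ 1, 0 ≤ y ≤ 4. Evaluating the double integral:

    ∬_D (42y^2) dA = ∫_0^{1} ∫_0^{4} (42y^2) dy dx.

Inner (y from 0 to 4): 896.
Outer (x from 0 to 1): 896.

Therefore ∮_C P dx + Q dy = 896.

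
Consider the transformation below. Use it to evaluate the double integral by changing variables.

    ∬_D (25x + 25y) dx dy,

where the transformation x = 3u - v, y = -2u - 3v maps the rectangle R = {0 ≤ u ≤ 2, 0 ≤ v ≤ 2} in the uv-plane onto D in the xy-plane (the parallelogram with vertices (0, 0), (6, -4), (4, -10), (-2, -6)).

Compute the Jacobian determinant of (x, y) with respect to (u, v):

    ∂(x,y)/∂(u,v) = | 3  -1 | = (3)(-3) - (-1)(-2) = -11.
                   | -2  -3 |

Its absolute value is |J| = 11 (the area scaling factor).

Substituting x = 3u - v, y = -2u - 3v into the integrand,

    25x + 25y → 25u - 100v,

so the integral becomes

    ∬_R (25u - 100v) · |J| du dv = ∫_0^2 ∫_0^2 (275u - 1100v) dv du.

Inner (v): 550u - 2200.
Outer (u): -3300.

Therefore ∬_D (25x + 25y) dx dy = -3300.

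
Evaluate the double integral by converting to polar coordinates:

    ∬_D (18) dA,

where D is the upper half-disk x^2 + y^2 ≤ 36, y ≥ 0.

The region D is 0 ≤ r ≤ 6, 0 ≤ θ ≤ π in polar coordinates, where x = r cos(θ), y = r sin(θ), and dA = r dr dθ.

Under the substitution, the integrand becomes 18, so

    ∬_D (18) dA = ∫_{0}^{π} ∫_{0}^{6} (18) · r dr dθ.

Inner integral (in r): ∫_{0}^{6} (18) · r dr = 324.

Outer integral (in θ): ∫_{0}^{π} (324) dθ = 324π.

Therefore ∬_D (18) dA = 324π.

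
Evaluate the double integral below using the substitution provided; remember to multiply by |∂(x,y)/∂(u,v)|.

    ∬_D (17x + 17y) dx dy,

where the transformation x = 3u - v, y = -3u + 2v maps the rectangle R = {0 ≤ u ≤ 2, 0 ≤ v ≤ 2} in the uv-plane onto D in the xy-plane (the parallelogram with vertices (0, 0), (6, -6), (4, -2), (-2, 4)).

Compute the Jacobian determinant of (x, y) with respect to (u, v):

    ∂(x,y)/∂(u,v) = | 3  -1 | = (3)(2) - (-1)(-3) = 3.
                   | -3  2 |

Its absolute value is |J| = 3 (the area scaling factor).

Substituting x = 3u - v, y = -3u + 2v into the integrand,

    17x + 17y → 17v,

so the integral becomes

    ∬_R (17v) · |J| du dv = ∫_0^2 ∫_0^2 (51v) dv du.

Inner (v): 102.
Outer (u): 204.

Therefore ∬_D (17x + 17y) dx dy = 204.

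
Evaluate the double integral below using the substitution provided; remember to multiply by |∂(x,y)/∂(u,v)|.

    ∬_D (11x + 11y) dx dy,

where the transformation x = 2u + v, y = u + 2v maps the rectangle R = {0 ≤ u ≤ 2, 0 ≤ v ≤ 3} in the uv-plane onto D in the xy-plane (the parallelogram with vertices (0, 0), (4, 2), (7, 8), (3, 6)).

Compute the Jacobian determinant of (x, y) with respect to (u, v):

    ∂(x,y)/∂(u,v) = | 2  1 | = (2)(2) - (1)(1) = 3.
                   | 1  2 |

Its absolute value is |J| = 3 (the area scaling factor).

Substituting x = 2u + v, y = u + 2v into the integrand,

    11x + 11y → 33u + 33v,

so the integral becomes

    ∬_R (33u + 33v) · |J| du dv = ∫_0^2 ∫_0^3 (99u + 99v) dv du.

Inner (v): 297u + 891/2.
Outer (u): 1485.

Therefore ∬_D (11x + 11y) dx dy = 1485.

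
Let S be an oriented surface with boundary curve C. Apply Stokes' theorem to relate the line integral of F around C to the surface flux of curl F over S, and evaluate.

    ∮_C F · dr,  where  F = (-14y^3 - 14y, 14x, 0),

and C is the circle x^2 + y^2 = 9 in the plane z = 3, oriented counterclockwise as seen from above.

Let S be the flat disk x^2 + y^2 ≤ 9 in the plane z = 3, with upward unit normal n̂ = ẑ. By Stokes' theorem,

    ∮_C F · dr = ∬_S (∇ × F) · n̂ dS = ∬_D (curl F)_z dA,

where D is the disk x^2 + y^2 ≤ 9.

Compute the curl of F = (-14y^3 - 14y, 14x, 0):
    (∇ × F)_x = ∂F_z/∂y - ∂F_y/∂z = 0,
    (∇ × F)_y = ∂F_x/∂z - ∂F_z/∂x = 0,
    (∇ × F)_z = ∂F_y/∂x - ∂F_x/∂y = 42y^2 + 28.

On z = 3, (curl F)_z = 42y^2 + 28.

Convert to polar (x = r cos θ, y = r sin θ, dA = r dr dθ); the integrand becomes 42r^2sin(θ)^2 + 28, so

    ∬_D (curl F)_z dA = ∫_0^{2π} ∫_0^{3} (42r^2sin(θ)^2 + 28) · r dr dθ.

Inner (r from 0 to 3): 1701sin(θ)^2/2 + 126.
Outer (θ from 0 to 2π): 2205π/2.

Therefore ∮_C F · dr = 2205π/2.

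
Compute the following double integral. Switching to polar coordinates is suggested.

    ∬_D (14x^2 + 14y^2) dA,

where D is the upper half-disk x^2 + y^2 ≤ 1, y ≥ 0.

The region D is 0 ≤ r ≤ 1, 0 ≤ θ ≤ π in polar coordinates, where x = r cos(θ), y = r sin(θ), and dA = r dr dθ.

Under the substitution, the integrand becomes 14r^2, so

    ∬_D (14x^2 + 14y^2) dA = ∫_{0}^{π} ∫_{0}^{1} (14r^2) · r dr dθ.

Inner integral (in r): ∫_{0}^{1} (14r^2) · r dr = 7/2.

Outer integral (in θ): ∫_{0}^{π} (7/2) dθ = 7π/2.

Therefore ∬_D (14x^2 + 14y^2) dA = 7π/2.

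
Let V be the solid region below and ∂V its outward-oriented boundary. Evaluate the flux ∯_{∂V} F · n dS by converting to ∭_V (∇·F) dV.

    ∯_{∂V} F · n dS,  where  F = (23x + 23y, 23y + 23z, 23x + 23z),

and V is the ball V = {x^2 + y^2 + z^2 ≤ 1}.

By the divergence theorem,

    ∯_{∂V} F · n dS = ∭_V (∇ · F) dV.

Compute the divergence:
    ∇ · F = ∂F_x/∂x + ∂F_y/∂y + ∂F_z/∂z = 23 + 23 + 23 = 69.

In spherical coordinates, x = ρ sin(φ) cos(θ), y = ρ sin(φ) sin(θ), z = ρ cos(φ), dV = ρ^2 sin(φ) dρ dφ dθ, with 0 ≤ ρ ≤ 1, 0 ≤ φ ≤ π, 0 ≤ θ ≤ 2π.

The integrand, after substitution and multiplying by the volume element, becomes (69) · ρ^2 sin(φ), so

    ∭_V (∇·F) dV = ∫_0^{2π} ∫_0^{π} ∫_0^{1} (69) · ρ^2 sin(φ) dρ dφ dθ.

Inner (ρ from 0 to 1): 23sin(φ).
Middle (φ from 0 to π): 46.
Outer (θ from 0 to 2π): 92π.

Therefore ∯_{∂V} F · n dS = 92π.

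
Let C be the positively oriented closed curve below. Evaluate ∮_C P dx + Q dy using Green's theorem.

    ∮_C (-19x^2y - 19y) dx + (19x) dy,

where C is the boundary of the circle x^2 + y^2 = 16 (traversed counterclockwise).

Green's theorem converts the closed line integral into a double integral over the enclosed region D:

    ∮_C P dx + Q dy = ∬_D (∂Q/∂x - ∂P/∂y) dA.

Here P = -19x^2y - 19y, Q = 19x, so

    ∂Q/∂x = 19,    ∂P/∂y = -19x^2 - 19,
    ∂Q/∂x - ∂P/∂y = 19x^2 + 38.

D is the region x^2 + y^2 ≤ 16. Evaluating the double integral:

In polar coordinates (x = r cos θ, y = r sin θ, dA = r dr dθ) the integrand becomes 19r^2cos(θ)^2 + 38, so

    ∬_D (19x^2 + 38) dA = ∫_0^{2π} ∫_0^{4} (19r^2cos(θ)^2 + 38) · r dr dθ.

Inner (r from 0 to 4): 1216cos(θ)^2 + 304.
Outer (θ from 0 to 2π): 1824π.

Therefore ∮_C P dx + Q dy = 1824π.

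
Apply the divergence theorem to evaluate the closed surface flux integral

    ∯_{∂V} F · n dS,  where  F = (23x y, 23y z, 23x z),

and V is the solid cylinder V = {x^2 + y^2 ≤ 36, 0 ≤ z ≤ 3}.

By the divergence theorem,

    ∯_{∂V} F · n dS = ∭_V (∇ · F) dV.

Compute the divergence:
    ∇ · F = ∂F_x/∂x + ∂F_y/∂y + ∂F_z/∂z = 23y + 23z + 23x = 23x + 23y + 23z.

In cylindrical coordinates, x = r cos(θ), y = r sin(θ), z = z, dV = r dr dθ dz, with 0 ≤ r ≤ 6, 0 ≤ θ ≤ 2π, 0 ≤ z ≤ 3.

The integrand, after substitution and multiplying by the volume element, becomes (23sqrt(2)r sin(θ + π/4) + 23z) · r, so

    ∭_V (∇·F) dV = ∫_0^{2π} ∫_0^{6} ∫_0^{3} (23sqrt(2)r sin(θ + π/4) + 23z) · r dz dr dθ.

Inner (z from 0 to 3): 69r (2sqrt(2)r sin(θ + π/4) + 3)/2.
Middle (r from 0 to 6): 4968sqrt(2)sin(θ + π/4) + 1863.
Outer (θ from 0 to 2π): 3726π.

Therefore ∯_{∂V} F · n dS = 3726π.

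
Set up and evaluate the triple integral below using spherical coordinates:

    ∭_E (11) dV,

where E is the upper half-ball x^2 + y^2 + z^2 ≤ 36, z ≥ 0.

In spherical coordinates, x = ρ sin(φ) cos(θ), y = ρ sin(φ) sin(θ), z = ρ cos(φ), and dV = ρ^2 sin(φ) dρ dφ dθ.

The integrand becomes 11, so

    ∭_E (11) dV = ∫_{0}^{2π} ∫_{0}^{π/2} ∫_{0}^{6} (11) · ρ^2 sin(φ) dρ dφ dθ.

Inner (ρ): 792sin(φ).
Middle (φ): 792.
Outer (θ): 1584π.

Therefore the triple integral equals 1584π.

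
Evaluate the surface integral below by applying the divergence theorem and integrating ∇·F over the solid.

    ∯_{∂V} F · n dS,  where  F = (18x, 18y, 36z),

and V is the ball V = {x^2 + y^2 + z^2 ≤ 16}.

By the divergence theorem,

    ∯_{∂V} F · n dS = ∭_V (∇ · F) dV.

Compute the divergence:
    ∇ · F = ∂F_x/∂x + ∂F_y/∂y + ∂F_z/∂z = 18 + 18 + 36 = 72.

In spherical coordinates, x = ρ sin(φ) cos(θ), y = ρ sin(φ) sin(θ), z = ρ cos(φ), dV = ρ^2 sin(φ) dρ dφ dθ, with 0 ≤ ρ ≤ 4, 0 ≤ φ ≤ π, 0 ≤ θ ≤ 2π.

The integrand, after substitution and multiplying by the volume element, becomes (72) · ρ^2 sin(φ), so

    ∭_V (∇·F) dV = ∫_0^{2π} ∫_0^{π} ∫_0^{4} (72) · ρ^2 sin(φ) dρ dφ dθ.

Inner (ρ from 0 to 4): 1536sin(φ).
Middle (φ from 0 to π): 3072.
Outer (θ from 0 to 2π): 6144π.

Therefore ∯_{∂V} F · n dS = 6144π.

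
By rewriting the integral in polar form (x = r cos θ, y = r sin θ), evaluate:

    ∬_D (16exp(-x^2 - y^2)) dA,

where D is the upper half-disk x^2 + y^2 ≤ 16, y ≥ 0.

The region D is 0 ≤ r ≤ 4, 0 ≤ θ ≤ π in polar coordinates, where x = r cos(θ), y = r sin(θ), and dA = r dr dθ.

Under the substitution, the integrand becomes 16exp(-r^2), so

    ∬_D (16exp(-x^2 - y^2)) dA = ∫_{0}^{π} ∫_{0}^{4} (16exp(-r^2)) · r dr dθ.

Inner integral (in r): ∫_{0}^{4} (16exp(-r^2)) · r dr = 8 - 8exp(-16).

Outer integral (in θ): ∫_{0}^{π} (8 - 8exp(-16)) dθ = -8π exp(-16) + 8π.

Therefore ∬_D (16exp(-x^2 - y^2)) dA = -8π exp(-16) + 8π.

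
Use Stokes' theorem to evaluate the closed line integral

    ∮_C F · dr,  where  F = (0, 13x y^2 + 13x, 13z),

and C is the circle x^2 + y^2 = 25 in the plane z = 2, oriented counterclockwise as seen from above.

Let S be the flat disk x^2 + y^2 ≤ 25 in the plane z = 2, with upward unit normal n̂ = ẑ. By Stokes' theorem,

    ∮_C F · dr = ∬_S (∇ × F) · n̂ dS = ∬_D (curl F)_z dA,

where D is the disk x^2 + y^2 ≤ 25.

Compute the curl of F = (0, 13x y^2 + 13x, 13z):
    (∇ × F)_x = ∂F_z/∂y - ∂F_y/∂z = 0,
    (∇ × F)_y = ∂F_x/∂z - ∂F_z/∂x = 0,
    (∇ × F)_z = ∂F_y/∂x - ∂F_x/∂y = 13y^2 + 13.

On z = 2, (curl F)_z = 13y^2 + 13.

Convert to polar (x = r cos θ, y = r sin θ, dA = r dr dθ); the integrand becomes 13r^2sin(θ)^2 + 13, so

    ∬_D (curl F)_z dA = ∫_0^{2π} ∫_0^{5} (13r^2sin(θ)^2 + 13) · r dr dθ.

Inner (r from 0 to 5): 8125sin(θ)^2/4 + 325/2.
Outer (θ from 0 to 2π): 9425π/4.

Therefore ∮_C F · dr = 9425π/4.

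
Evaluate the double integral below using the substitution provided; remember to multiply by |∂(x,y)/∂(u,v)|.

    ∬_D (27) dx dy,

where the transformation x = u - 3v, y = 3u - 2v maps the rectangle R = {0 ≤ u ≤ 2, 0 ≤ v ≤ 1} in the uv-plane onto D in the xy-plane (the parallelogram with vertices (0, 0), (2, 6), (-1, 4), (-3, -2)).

Compute the Jacobian determinant of (x, y) with respect to (u, v):

    ∂(x,y)/∂(u,v) = | 1  -3 | = (1)(-2) - (-3)(3) = 7.
                   | 3  -2 |

Its absolute value is |J| = 7 (the area scaling factor).

Substituting x = u - 3v, y = 3u - 2v into the integrand,

    27 → 27,

so the integral becomes

    ∬_R (27) · |J| du dv = ∫_0^2 ∫_0^1 (189) dv du.

Inner (v): 189.
Outer (u): 378.

Therefore ∬_D (27) dx dy = 378.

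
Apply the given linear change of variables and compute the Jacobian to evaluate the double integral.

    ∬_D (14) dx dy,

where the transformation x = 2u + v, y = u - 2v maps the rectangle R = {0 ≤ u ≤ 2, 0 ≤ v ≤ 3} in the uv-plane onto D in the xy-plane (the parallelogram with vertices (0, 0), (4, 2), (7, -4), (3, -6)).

Compute the Jacobian determinant of (x, y) with respect to (u, v):

    ∂(x,y)/∂(u,v) = | 2  1 | = (2)(-2) - (1)(1) = -5.
                   | 1  -2 |

Its absolute value is |J| = 5 (the area scaling factor).

Substituting x = 2u + v, y = u - 2v into the integrand,

    14 → 14,

so the integral becomes

    ∬_R (14) · |J| du dv = ∫_0^2 ∫_0^3 (70) dv du.

Inner (v): 210.
Outer (u): 420.

Therefore ∬_D (14) dx dy = 420.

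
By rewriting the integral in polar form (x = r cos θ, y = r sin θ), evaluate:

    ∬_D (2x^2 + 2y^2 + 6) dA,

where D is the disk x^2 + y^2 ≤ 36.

The region D is 0 ≤ r ≤ 6, 0 ≤ θ ≤ 2π in polar coordinates, where x = r cos(θ), y = r sin(θ), and dA = r dr dθ.

Under the substitution, the integrand becomes 2r^2 + 6, so

    ∬_D (2x^2 + 2y^2 + 6) dA = ∫_{0}^{2π} ∫_{0}^{6} (2r^2 + 6) · r dr dθ.

Inner integral (in r): ∫_{0}^{6} (2r^2 + 6) · r dr = 756.

Outer integral (in θ): ∫_{0}^{2π} (756) dθ = 1512π.

Therefore ∬_D (2x^2 + 2y^2 + 6) dA = 1512π.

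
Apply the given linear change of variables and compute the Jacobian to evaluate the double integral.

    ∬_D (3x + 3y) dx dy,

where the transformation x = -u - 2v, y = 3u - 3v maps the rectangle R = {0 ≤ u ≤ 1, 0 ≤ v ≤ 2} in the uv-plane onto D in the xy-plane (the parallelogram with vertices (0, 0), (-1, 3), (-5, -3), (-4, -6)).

Compute the Jacobian determinant of (x, y) with respect to (u, v):

    ∂(x,y)/∂(u,v) = | -1  -2 | = (-1)(-3) - (-2)(3) = 9.
                   | 3  -3 |

Its absolute value is |J| = 9 (the area scaling factor).

Substituting x = -u - 2v, y = 3u - 3v into the integrand,

    3x + 3y → 6u - 15v,

so the integral becomes

    ∬_R (6u - 15v) · |J| du dv = ∫_0^1 ∫_0^2 (54u - 135v) dv du.

Inner (v): 108u - 270.
Outer (u): -216.

Therefore ∬_D (3x + 3y) dx dy = -216.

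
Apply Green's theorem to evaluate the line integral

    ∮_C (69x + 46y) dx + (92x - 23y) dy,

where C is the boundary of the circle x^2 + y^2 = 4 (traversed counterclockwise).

Green's theorem converts the closed line integral into a double integral over the enclosed region D:

    ∮_C P dx + Q dy = ∬_D (∂Q/∂x - ∂P/∂y) dA.

Here P = 69x + 46y, Q = 92x - 23y, so

    ∂Q/∂x = 92,    ∂P/∂y = 46,
    ∂Q/∂x - ∂P/∂y = 46.

D is the region x^2 + y^2 ≤ 4. Evaluating the double integral:

In polar coordinates (x = r cos θ, y = r sin θ, dA = r dr dθ) the integrand becomes 46, so

    ∬_D (46) dA = ∫_0^{2π} ∫_0^{2} (46) · r dr dθ.

Inner (r from 0 to 2): 92.
Outer (θ from 0 to 2π): 184π.

Therefore ∮_C P dx + Q dy = 184π.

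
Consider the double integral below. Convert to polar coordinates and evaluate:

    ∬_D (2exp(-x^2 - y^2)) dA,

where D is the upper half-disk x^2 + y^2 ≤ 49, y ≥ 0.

The region D is 0 ≤ r ≤ 7, 0 ≤ θ ≤ π in polar coordinates, where x = r cos(θ), y = r sin(θ), and dA = r dr dθ.

Under the substitution, the integrand becomes 2exp(-r^2), so

    ∬_D (2exp(-x^2 - y^2)) dA = ∫_{0}^{π} ∫_{0}^{7} (2exp(-r^2)) · r dr dθ.

Inner integral (in r): ∫_{0}^{7} (2exp(-r^2)) · r dr = 1 - exp(-49).

Outer integral (in θ): ∫_{0}^{π} (1 - exp(-49)) dθ = -π exp(-49) + π.

Therefore ∬_D (2exp(-x^2 - y^2)) dA = -π exp(-49) + π.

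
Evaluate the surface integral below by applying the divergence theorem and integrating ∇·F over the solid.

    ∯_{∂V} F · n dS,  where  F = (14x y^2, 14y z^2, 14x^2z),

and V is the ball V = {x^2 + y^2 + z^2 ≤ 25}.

By the divergence theorem,

    ∯_{∂V} F · n dS = ∭_V (∇ · F) dV.

Compute the divergence:
    ∇ · F = ∂F_x/∂x + ∂F_y/∂y + ∂F_z/∂z = 14y^2 + 14z^2 + 14x^2 = 14x^2 + 14y^2 + 14z^2.

In spherical coordinates, x = ρ sin(φ) cos(θ), y = ρ sin(φ) sin(θ), z = ρ cos(φ), dV = ρ^2 sin(φ) dρ dφ dθ, with 0 ≤ ρ ≤ 5, 0 ≤ φ ≤ π, 0 ≤ θ ≤ 2π.

The integrand, after substitution and multiplying by the volume element, becomes (14ρ^2) · ρ^2 sin(φ), so

    ∭_V (∇·F) dV = ∫_0^{2π} ∫_0^{π} ∫_0^{5} (14ρ^2) · ρ^2 sin(φ) dρ dφ dθ.

Inner (ρ from 0 to 5): 8750sin(φ).
Middle (φ from 0 to π): 17500.
Outer (θ from 0 to 2π): 35000π.

Therefore ∯_{∂V} F · n dS = 35000π.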